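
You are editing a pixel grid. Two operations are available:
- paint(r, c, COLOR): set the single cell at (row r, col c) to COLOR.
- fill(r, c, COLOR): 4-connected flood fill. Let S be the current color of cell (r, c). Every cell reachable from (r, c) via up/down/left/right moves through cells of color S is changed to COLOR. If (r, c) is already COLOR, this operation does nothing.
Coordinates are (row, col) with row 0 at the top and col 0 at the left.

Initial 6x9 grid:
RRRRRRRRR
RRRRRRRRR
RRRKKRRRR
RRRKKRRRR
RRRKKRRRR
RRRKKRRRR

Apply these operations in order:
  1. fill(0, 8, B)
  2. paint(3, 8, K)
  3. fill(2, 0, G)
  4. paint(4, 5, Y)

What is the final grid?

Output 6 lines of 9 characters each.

Answer: GGGGGGGGG
GGGGGGGGG
GGGKKGGGG
GGGKKGGGK
GGGKKYGGG
GGGKKGGGG

Derivation:
After op 1 fill(0,8,B) [46 cells changed]:
BBBBBBBBB
BBBBBBBBB
BBBKKBBBB
BBBKKBBBB
BBBKKBBBB
BBBKKBBBB
After op 2 paint(3,8,K):
BBBBBBBBB
BBBBBBBBB
BBBKKBBBB
BBBKKBBBK
BBBKKBBBB
BBBKKBBBB
After op 3 fill(2,0,G) [45 cells changed]:
GGGGGGGGG
GGGGGGGGG
GGGKKGGGG
GGGKKGGGK
GGGKKGGGG
GGGKKGGGG
After op 4 paint(4,5,Y):
GGGGGGGGG
GGGGGGGGG
GGGKKGGGG
GGGKKGGGK
GGGKKYGGG
GGGKKGGGG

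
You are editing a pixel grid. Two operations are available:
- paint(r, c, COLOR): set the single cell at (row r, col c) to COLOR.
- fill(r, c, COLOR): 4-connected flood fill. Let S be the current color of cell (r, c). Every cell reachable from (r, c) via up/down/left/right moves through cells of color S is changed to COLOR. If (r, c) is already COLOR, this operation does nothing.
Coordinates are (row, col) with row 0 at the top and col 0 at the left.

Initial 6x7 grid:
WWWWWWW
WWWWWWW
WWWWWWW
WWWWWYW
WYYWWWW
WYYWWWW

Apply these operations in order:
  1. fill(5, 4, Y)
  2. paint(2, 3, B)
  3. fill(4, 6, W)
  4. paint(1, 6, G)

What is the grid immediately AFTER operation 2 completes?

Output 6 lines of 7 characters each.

After op 1 fill(5,4,Y) [37 cells changed]:
YYYYYYY
YYYYYYY
YYYYYYY
YYYYYYY
YYYYYYY
YYYYYYY
After op 2 paint(2,3,B):
YYYYYYY
YYYYYYY
YYYBYYY
YYYYYYY
YYYYYYY
YYYYYYY

Answer: YYYYYYY
YYYYYYY
YYYBYYY
YYYYYYY
YYYYYYY
YYYYYYY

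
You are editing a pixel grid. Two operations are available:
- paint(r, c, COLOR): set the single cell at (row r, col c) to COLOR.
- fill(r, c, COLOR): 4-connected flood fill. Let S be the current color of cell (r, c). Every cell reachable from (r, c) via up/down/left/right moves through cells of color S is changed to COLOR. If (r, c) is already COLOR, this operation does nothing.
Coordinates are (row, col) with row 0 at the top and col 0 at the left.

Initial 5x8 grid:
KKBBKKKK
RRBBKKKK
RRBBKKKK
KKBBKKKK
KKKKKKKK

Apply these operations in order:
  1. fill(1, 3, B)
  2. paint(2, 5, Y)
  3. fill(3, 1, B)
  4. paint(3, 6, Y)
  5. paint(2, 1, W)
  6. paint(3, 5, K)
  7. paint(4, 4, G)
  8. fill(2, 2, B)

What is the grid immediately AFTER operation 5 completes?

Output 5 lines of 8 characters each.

Answer: KKBBBBBB
RRBBBBBB
RWBBBYBB
BBBBBBYB
BBBBBBBB

Derivation:
After op 1 fill(1,3,B) [0 cells changed]:
KKBBKKKK
RRBBKKKK
RRBBKKKK
KKBBKKKK
KKKKKKKK
After op 2 paint(2,5,Y):
KKBBKKKK
RRBBKKKK
RRBBKYKK
KKBBKKKK
KKKKKKKK
After op 3 fill(3,1,B) [25 cells changed]:
KKBBBBBB
RRBBBBBB
RRBBBYBB
BBBBBBBB
BBBBBBBB
After op 4 paint(3,6,Y):
KKBBBBBB
RRBBBBBB
RRBBBYBB
BBBBBBYB
BBBBBBBB
After op 5 paint(2,1,W):
KKBBBBBB
RRBBBBBB
RWBBBYBB
BBBBBBYB
BBBBBBBB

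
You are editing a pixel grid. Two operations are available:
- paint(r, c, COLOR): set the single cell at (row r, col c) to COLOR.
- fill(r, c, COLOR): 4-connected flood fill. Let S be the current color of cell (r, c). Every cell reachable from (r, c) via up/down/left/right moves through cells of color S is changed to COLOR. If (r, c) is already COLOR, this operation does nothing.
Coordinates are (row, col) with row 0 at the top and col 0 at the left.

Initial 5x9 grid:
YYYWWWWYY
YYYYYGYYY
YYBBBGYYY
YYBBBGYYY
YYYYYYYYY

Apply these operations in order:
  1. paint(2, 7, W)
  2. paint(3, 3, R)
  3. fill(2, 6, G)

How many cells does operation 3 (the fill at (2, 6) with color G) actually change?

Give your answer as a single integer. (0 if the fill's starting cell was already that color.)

Answer: 31

Derivation:
After op 1 paint(2,7,W):
YYYWWWWYY
YYYYYGYYY
YYBBBGYWY
YYBBBGYYY
YYYYYYYYY
After op 2 paint(3,3,R):
YYYWWWWYY
YYYYYGYYY
YYBBBGYWY
YYBRBGYYY
YYYYYYYYY
After op 3 fill(2,6,G) [31 cells changed]:
GGGWWWWGG
GGGGGGGGG
GGBBBGGWG
GGBRBGGGG
GGGGGGGGG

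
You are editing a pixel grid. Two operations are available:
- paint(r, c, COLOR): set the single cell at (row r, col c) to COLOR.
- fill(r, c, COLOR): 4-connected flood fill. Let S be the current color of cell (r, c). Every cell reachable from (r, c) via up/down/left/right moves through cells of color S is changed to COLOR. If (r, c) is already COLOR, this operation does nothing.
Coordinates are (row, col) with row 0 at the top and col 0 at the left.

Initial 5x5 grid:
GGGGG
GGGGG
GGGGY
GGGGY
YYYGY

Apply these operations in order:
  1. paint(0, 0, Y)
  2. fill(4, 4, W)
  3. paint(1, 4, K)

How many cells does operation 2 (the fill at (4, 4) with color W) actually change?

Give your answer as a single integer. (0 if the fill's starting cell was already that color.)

After op 1 paint(0,0,Y):
YGGGG
GGGGG
GGGGY
GGGGY
YYYGY
After op 2 fill(4,4,W) [3 cells changed]:
YGGGG
GGGGG
GGGGW
GGGGW
YYYGW

Answer: 3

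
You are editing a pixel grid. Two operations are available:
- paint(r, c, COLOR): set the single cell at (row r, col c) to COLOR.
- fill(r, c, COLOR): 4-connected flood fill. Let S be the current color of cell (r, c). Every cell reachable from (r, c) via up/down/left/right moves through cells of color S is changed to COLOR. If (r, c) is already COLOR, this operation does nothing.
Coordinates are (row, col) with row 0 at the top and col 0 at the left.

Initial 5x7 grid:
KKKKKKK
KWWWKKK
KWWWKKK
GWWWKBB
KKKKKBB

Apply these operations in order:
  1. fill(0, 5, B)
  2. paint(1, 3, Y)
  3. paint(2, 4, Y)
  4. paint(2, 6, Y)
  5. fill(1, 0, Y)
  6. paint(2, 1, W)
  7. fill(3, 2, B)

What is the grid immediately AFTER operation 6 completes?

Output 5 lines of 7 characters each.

After op 1 fill(0,5,B) [21 cells changed]:
BBBBBBB
BWWWBBB
BWWWBBB
GWWWBBB
BBBBBBB
After op 2 paint(1,3,Y):
BBBBBBB
BWWYBBB
BWWWBBB
GWWWBBB
BBBBBBB
After op 3 paint(2,4,Y):
BBBBBBB
BWWYBBB
BWWWYBB
GWWWBBB
BBBBBBB
After op 4 paint(2,6,Y):
BBBBBBB
BWWYBBB
BWWWYBY
GWWWBBB
BBBBBBB
After op 5 fill(1,0,Y) [23 cells changed]:
YYYYYYY
YWWYYYY
YWWWYYY
GWWWYYY
YYYYYYY
After op 6 paint(2,1,W):
YYYYYYY
YWWYYYY
YWWWYYY
GWWWYYY
YYYYYYY

Answer: YYYYYYY
YWWYYYY
YWWWYYY
GWWWYYY
YYYYYYY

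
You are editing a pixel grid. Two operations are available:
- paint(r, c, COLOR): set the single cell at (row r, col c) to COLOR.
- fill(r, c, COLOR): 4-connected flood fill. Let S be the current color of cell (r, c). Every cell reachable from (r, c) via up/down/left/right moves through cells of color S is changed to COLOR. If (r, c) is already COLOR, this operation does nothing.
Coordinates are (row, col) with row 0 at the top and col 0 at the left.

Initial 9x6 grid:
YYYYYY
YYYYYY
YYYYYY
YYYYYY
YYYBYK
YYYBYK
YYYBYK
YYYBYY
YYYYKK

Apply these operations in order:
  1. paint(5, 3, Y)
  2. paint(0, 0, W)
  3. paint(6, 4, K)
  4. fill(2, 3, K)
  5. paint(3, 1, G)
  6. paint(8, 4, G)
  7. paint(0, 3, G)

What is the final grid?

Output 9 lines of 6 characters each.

After op 1 paint(5,3,Y):
YYYYYY
YYYYYY
YYYYYY
YYYYYY
YYYBYK
YYYYYK
YYYBYK
YYYBYY
YYYYKK
After op 2 paint(0,0,W):
WYYYYY
YYYYYY
YYYYYY
YYYYYY
YYYBYK
YYYYYK
YYYBYK
YYYBYY
YYYYKK
After op 3 paint(6,4,K):
WYYYYY
YYYYYY
YYYYYY
YYYYYY
YYYBYK
YYYYYK
YYYBKK
YYYBYY
YYYYKK
After op 4 fill(2,3,K) [42 cells changed]:
WKKKKK
KKKKKK
KKKKKK
KKKKKK
KKKBKK
KKKKKK
KKKBKK
KKKBYY
KKKKKK
After op 5 paint(3,1,G):
WKKKKK
KKKKKK
KKKKKK
KGKKKK
KKKBKK
KKKKKK
KKKBKK
KKKBYY
KKKKKK
After op 6 paint(8,4,G):
WKKKKK
KKKKKK
KKKKKK
KGKKKK
KKKBKK
KKKKKK
KKKBKK
KKKBYY
KKKKGK
After op 7 paint(0,3,G):
WKKGKK
KKKKKK
KKKKKK
KGKKKK
KKKBKK
KKKKKK
KKKBKK
KKKBYY
KKKKGK

Answer: WKKGKK
KKKKKK
KKKKKK
KGKKKK
KKKBKK
KKKKKK
KKKBKK
KKKBYY
KKKKGK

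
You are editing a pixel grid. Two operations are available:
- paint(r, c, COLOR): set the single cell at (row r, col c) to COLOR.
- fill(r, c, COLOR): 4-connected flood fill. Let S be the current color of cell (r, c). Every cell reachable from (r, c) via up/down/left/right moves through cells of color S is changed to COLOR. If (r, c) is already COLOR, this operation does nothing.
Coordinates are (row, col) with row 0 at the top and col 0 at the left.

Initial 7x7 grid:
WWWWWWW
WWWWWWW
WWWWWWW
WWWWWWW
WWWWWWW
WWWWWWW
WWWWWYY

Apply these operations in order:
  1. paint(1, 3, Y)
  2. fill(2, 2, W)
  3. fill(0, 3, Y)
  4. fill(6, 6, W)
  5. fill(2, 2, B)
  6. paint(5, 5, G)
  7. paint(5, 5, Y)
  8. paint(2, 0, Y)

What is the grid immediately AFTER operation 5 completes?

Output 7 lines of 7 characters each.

Answer: BBBBBBB
BBBBBBB
BBBBBBB
BBBBBBB
BBBBBBB
BBBBBBB
BBBBBBB

Derivation:
After op 1 paint(1,3,Y):
WWWWWWW
WWWYWWW
WWWWWWW
WWWWWWW
WWWWWWW
WWWWWWW
WWWWWYY
After op 2 fill(2,2,W) [0 cells changed]:
WWWWWWW
WWWYWWW
WWWWWWW
WWWWWWW
WWWWWWW
WWWWWWW
WWWWWYY
After op 3 fill(0,3,Y) [46 cells changed]:
YYYYYYY
YYYYYYY
YYYYYYY
YYYYYYY
YYYYYYY
YYYYYYY
YYYYYYY
After op 4 fill(6,6,W) [49 cells changed]:
WWWWWWW
WWWWWWW
WWWWWWW
WWWWWWW
WWWWWWW
WWWWWWW
WWWWWWW
After op 5 fill(2,2,B) [49 cells changed]:
BBBBBBB
BBBBBBB
BBBBBBB
BBBBBBB
BBBBBBB
BBBBBBB
BBBBBBB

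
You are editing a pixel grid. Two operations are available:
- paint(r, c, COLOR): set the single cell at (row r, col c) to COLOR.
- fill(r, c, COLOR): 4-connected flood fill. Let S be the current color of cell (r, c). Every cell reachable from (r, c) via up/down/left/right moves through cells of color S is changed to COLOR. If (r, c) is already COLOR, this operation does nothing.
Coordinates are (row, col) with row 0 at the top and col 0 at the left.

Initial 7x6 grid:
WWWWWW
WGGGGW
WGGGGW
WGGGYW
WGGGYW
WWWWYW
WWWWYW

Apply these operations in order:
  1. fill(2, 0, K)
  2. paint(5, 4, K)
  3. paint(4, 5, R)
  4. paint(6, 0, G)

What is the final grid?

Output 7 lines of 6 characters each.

Answer: KKKKKK
KGGGGK
KGGGGK
KGGGYK
KGGGYR
KKKKKK
GKKKYK

Derivation:
After op 1 fill(2,0,K) [24 cells changed]:
KKKKKK
KGGGGK
KGGGGK
KGGGYK
KGGGYK
KKKKYK
KKKKYK
After op 2 paint(5,4,K):
KKKKKK
KGGGGK
KGGGGK
KGGGYK
KGGGYK
KKKKKK
KKKKYK
After op 3 paint(4,5,R):
KKKKKK
KGGGGK
KGGGGK
KGGGYK
KGGGYR
KKKKKK
KKKKYK
After op 4 paint(6,0,G):
KKKKKK
KGGGGK
KGGGGK
KGGGYK
KGGGYR
KKKKKK
GKKKYK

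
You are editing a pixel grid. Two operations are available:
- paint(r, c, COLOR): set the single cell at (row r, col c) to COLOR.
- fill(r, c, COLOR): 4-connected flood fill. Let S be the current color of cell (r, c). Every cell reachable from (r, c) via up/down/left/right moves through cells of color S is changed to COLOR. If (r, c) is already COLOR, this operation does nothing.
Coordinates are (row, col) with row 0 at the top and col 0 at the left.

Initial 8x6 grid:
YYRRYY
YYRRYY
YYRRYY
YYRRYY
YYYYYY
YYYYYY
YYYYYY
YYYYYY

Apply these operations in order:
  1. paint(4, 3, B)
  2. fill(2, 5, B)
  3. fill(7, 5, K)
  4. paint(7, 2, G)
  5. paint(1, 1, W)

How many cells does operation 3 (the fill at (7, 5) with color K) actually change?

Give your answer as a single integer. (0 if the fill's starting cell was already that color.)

Answer: 40

Derivation:
After op 1 paint(4,3,B):
YYRRYY
YYRRYY
YYRRYY
YYRRYY
YYYBYY
YYYYYY
YYYYYY
YYYYYY
After op 2 fill(2,5,B) [39 cells changed]:
BBRRBB
BBRRBB
BBRRBB
BBRRBB
BBBBBB
BBBBBB
BBBBBB
BBBBBB
After op 3 fill(7,5,K) [40 cells changed]:
KKRRKK
KKRRKK
KKRRKK
KKRRKK
KKKKKK
KKKKKK
KKKKKK
KKKKKK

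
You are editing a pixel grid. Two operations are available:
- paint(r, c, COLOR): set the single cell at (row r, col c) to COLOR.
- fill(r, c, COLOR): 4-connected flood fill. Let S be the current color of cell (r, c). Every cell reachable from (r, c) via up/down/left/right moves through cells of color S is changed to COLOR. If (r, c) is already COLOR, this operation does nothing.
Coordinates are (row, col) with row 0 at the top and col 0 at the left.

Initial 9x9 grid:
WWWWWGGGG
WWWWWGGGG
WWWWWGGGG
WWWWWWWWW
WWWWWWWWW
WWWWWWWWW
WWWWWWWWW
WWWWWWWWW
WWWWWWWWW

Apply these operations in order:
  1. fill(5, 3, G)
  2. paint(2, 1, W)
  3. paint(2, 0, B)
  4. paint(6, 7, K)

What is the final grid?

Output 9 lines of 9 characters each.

Answer: GGGGGGGGG
GGGGGGGGG
BWGGGGGGG
GGGGGGGGG
GGGGGGGGG
GGGGGGGGG
GGGGGGGKG
GGGGGGGGG
GGGGGGGGG

Derivation:
After op 1 fill(5,3,G) [69 cells changed]:
GGGGGGGGG
GGGGGGGGG
GGGGGGGGG
GGGGGGGGG
GGGGGGGGG
GGGGGGGGG
GGGGGGGGG
GGGGGGGGG
GGGGGGGGG
After op 2 paint(2,1,W):
GGGGGGGGG
GGGGGGGGG
GWGGGGGGG
GGGGGGGGG
GGGGGGGGG
GGGGGGGGG
GGGGGGGGG
GGGGGGGGG
GGGGGGGGG
After op 3 paint(2,0,B):
GGGGGGGGG
GGGGGGGGG
BWGGGGGGG
GGGGGGGGG
GGGGGGGGG
GGGGGGGGG
GGGGGGGGG
GGGGGGGGG
GGGGGGGGG
After op 4 paint(6,7,K):
GGGGGGGGG
GGGGGGGGG
BWGGGGGGG
GGGGGGGGG
GGGGGGGGG
GGGGGGGGG
GGGGGGGKG
GGGGGGGGG
GGGGGGGGG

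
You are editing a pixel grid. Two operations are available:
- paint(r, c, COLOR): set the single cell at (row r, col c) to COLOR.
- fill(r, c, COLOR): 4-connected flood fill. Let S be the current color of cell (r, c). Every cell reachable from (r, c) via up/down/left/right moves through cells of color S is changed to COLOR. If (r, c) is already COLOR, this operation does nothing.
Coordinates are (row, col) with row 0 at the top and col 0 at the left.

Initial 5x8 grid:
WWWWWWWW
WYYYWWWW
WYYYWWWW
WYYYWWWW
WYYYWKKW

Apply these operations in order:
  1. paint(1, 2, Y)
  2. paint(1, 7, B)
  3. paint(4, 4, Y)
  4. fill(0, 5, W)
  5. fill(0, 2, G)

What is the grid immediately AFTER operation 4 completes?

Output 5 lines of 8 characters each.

Answer: WWWWWWWW
WYYYWWWB
WYYYWWWW
WYYYWWWW
WYYYYKKW

Derivation:
After op 1 paint(1,2,Y):
WWWWWWWW
WYYYWWWW
WYYYWWWW
WYYYWWWW
WYYYWKKW
After op 2 paint(1,7,B):
WWWWWWWW
WYYYWWWB
WYYYWWWW
WYYYWWWW
WYYYWKKW
After op 3 paint(4,4,Y):
WWWWWWWW
WYYYWWWB
WYYYWWWW
WYYYWWWW
WYYYYKKW
After op 4 fill(0,5,W) [0 cells changed]:
WWWWWWWW
WYYYWWWB
WYYYWWWW
WYYYWWWW
WYYYYKKW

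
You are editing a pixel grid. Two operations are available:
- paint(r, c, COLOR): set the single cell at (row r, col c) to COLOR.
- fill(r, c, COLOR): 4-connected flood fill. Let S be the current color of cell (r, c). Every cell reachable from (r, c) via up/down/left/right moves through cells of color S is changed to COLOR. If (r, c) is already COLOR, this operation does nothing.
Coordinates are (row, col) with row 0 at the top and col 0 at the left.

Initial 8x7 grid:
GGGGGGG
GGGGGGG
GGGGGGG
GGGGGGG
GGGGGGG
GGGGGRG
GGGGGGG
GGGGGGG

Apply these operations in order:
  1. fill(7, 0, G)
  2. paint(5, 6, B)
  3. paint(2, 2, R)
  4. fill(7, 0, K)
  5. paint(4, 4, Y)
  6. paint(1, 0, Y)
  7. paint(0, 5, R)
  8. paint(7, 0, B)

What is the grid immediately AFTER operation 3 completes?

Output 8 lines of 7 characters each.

After op 1 fill(7,0,G) [0 cells changed]:
GGGGGGG
GGGGGGG
GGGGGGG
GGGGGGG
GGGGGGG
GGGGGRG
GGGGGGG
GGGGGGG
After op 2 paint(5,6,B):
GGGGGGG
GGGGGGG
GGGGGGG
GGGGGGG
GGGGGGG
GGGGGRB
GGGGGGG
GGGGGGG
After op 3 paint(2,2,R):
GGGGGGG
GGGGGGG
GGRGGGG
GGGGGGG
GGGGGGG
GGGGGRB
GGGGGGG
GGGGGGG

Answer: GGGGGGG
GGGGGGG
GGRGGGG
GGGGGGG
GGGGGGG
GGGGGRB
GGGGGGG
GGGGGGG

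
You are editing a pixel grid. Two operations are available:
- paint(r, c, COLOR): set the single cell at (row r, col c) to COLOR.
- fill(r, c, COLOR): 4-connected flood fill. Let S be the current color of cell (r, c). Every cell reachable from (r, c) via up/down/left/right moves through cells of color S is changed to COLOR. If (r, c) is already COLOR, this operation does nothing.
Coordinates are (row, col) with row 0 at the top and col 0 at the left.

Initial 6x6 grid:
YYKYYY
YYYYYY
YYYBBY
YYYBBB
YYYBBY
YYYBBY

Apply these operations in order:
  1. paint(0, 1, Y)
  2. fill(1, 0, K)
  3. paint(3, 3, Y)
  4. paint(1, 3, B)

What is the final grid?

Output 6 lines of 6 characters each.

Answer: KKKKKK
KKKBKK
KKKBBK
KKKYBB
KKKBBY
KKKBBY

Derivation:
After op 1 paint(0,1,Y):
YYKYYY
YYYYYY
YYYBBY
YYYBBB
YYYBBY
YYYBBY
After op 2 fill(1,0,K) [24 cells changed]:
KKKKKK
KKKKKK
KKKBBK
KKKBBB
KKKBBY
KKKBBY
After op 3 paint(3,3,Y):
KKKKKK
KKKKKK
KKKBBK
KKKYBB
KKKBBY
KKKBBY
After op 4 paint(1,3,B):
KKKKKK
KKKBKK
KKKBBK
KKKYBB
KKKBBY
KKKBBY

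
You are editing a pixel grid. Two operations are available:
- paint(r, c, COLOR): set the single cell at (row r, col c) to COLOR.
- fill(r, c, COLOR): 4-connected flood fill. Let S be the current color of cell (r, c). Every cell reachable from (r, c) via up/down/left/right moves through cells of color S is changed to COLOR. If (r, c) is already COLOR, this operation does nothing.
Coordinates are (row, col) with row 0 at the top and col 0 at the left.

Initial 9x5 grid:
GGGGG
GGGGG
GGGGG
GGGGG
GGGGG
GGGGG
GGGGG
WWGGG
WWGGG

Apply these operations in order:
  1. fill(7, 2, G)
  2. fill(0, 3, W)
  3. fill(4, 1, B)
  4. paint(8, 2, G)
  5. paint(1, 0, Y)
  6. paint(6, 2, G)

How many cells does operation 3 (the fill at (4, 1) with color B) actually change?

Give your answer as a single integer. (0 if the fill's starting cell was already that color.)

After op 1 fill(7,2,G) [0 cells changed]:
GGGGG
GGGGG
GGGGG
GGGGG
GGGGG
GGGGG
GGGGG
WWGGG
WWGGG
After op 2 fill(0,3,W) [41 cells changed]:
WWWWW
WWWWW
WWWWW
WWWWW
WWWWW
WWWWW
WWWWW
WWWWW
WWWWW
After op 3 fill(4,1,B) [45 cells changed]:
BBBBB
BBBBB
BBBBB
BBBBB
BBBBB
BBBBB
BBBBB
BBBBB
BBBBB

Answer: 45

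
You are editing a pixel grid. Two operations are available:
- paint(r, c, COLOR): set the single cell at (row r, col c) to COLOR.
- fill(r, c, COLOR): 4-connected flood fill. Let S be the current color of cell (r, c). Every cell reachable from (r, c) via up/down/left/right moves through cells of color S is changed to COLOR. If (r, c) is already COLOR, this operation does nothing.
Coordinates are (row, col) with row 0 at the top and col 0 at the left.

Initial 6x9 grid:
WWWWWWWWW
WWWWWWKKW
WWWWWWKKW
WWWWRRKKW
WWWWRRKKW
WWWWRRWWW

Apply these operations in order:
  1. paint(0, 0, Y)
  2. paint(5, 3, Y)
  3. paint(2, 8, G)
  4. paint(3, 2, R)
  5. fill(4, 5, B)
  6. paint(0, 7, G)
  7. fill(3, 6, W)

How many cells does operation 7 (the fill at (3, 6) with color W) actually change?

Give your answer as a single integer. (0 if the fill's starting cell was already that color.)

Answer: 8

Derivation:
After op 1 paint(0,0,Y):
YWWWWWWWW
WWWWWWKKW
WWWWWWKKW
WWWWRRKKW
WWWWRRKKW
WWWWRRWWW
After op 2 paint(5,3,Y):
YWWWWWWWW
WWWWWWKKW
WWWWWWKKW
WWWWRRKKW
WWWWRRKKW
WWWYRRWWW
After op 3 paint(2,8,G):
YWWWWWWWW
WWWWWWKKW
WWWWWWKKG
WWWWRRKKW
WWWWRRKKW
WWWYRRWWW
After op 4 paint(3,2,R):
YWWWWWWWW
WWWWWWKKW
WWWWWWKKG
WWRWRRKKW
WWWWRRKKW
WWWYRRWWW
After op 5 fill(4,5,B) [6 cells changed]:
YWWWWWWWW
WWWWWWKKW
WWWWWWKKG
WWRWBBKKW
WWWWBBKKW
WWWYBBWWW
After op 6 paint(0,7,G):
YWWWWWWGW
WWWWWWKKW
WWWWWWKKG
WWRWBBKKW
WWWWBBKKW
WWWYBBWWW
After op 7 fill(3,6,W) [8 cells changed]:
YWWWWWWGW
WWWWWWWWW
WWWWWWWWG
WWRWBBWWW
WWWWBBWWW
WWWYBBWWW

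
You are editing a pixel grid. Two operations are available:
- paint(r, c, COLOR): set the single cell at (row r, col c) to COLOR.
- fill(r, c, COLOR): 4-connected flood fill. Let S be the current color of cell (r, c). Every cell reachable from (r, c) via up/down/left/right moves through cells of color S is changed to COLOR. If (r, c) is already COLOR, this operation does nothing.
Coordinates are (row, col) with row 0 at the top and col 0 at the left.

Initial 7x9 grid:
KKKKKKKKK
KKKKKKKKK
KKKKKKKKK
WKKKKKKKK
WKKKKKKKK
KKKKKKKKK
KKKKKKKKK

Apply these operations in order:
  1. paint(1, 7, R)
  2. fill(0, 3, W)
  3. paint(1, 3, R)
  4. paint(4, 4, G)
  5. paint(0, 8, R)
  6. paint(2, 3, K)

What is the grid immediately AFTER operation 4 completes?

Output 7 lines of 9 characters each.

After op 1 paint(1,7,R):
KKKKKKKKK
KKKKKKKRK
KKKKKKKKK
WKKKKKKKK
WKKKKKKKK
KKKKKKKKK
KKKKKKKKK
After op 2 fill(0,3,W) [60 cells changed]:
WWWWWWWWW
WWWWWWWRW
WWWWWWWWW
WWWWWWWWW
WWWWWWWWW
WWWWWWWWW
WWWWWWWWW
After op 3 paint(1,3,R):
WWWWWWWWW
WWWRWWWRW
WWWWWWWWW
WWWWWWWWW
WWWWWWWWW
WWWWWWWWW
WWWWWWWWW
After op 4 paint(4,4,G):
WWWWWWWWW
WWWRWWWRW
WWWWWWWWW
WWWWWWWWW
WWWWGWWWW
WWWWWWWWW
WWWWWWWWW

Answer: WWWWWWWWW
WWWRWWWRW
WWWWWWWWW
WWWWWWWWW
WWWWGWWWW
WWWWWWWWW
WWWWWWWWW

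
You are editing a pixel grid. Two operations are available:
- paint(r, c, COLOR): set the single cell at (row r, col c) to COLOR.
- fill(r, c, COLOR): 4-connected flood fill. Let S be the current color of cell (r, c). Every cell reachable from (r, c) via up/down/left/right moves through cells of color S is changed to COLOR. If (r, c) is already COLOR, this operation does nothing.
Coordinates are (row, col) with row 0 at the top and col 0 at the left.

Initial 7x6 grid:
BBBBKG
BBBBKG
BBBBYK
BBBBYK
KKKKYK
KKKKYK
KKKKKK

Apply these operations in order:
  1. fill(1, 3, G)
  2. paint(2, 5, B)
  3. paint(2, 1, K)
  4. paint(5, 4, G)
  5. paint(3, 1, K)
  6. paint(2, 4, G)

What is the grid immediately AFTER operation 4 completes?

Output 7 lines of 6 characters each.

Answer: GGGGKG
GGGGKG
GKGGYB
GGGGYK
KKKKYK
KKKKGK
KKKKKK

Derivation:
After op 1 fill(1,3,G) [16 cells changed]:
GGGGKG
GGGGKG
GGGGYK
GGGGYK
KKKKYK
KKKKYK
KKKKKK
After op 2 paint(2,5,B):
GGGGKG
GGGGKG
GGGGYB
GGGGYK
KKKKYK
KKKKYK
KKKKKK
After op 3 paint(2,1,K):
GGGGKG
GGGGKG
GKGGYB
GGGGYK
KKKKYK
KKKKYK
KKKKKK
After op 4 paint(5,4,G):
GGGGKG
GGGGKG
GKGGYB
GGGGYK
KKKKYK
KKKKGK
KKKKKK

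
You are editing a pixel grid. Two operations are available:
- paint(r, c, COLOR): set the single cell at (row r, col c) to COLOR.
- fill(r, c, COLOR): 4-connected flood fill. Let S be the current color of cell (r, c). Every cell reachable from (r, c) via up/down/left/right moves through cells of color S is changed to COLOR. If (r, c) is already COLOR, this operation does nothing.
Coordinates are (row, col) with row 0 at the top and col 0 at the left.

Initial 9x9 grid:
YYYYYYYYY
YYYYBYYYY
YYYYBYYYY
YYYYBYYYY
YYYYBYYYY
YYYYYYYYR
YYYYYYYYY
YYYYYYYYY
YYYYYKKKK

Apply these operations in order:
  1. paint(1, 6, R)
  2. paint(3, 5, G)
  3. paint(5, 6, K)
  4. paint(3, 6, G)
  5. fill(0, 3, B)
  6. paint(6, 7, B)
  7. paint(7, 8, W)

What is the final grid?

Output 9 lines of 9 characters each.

After op 1 paint(1,6,R):
YYYYYYYYY
YYYYBYRYY
YYYYBYYYY
YYYYBYYYY
YYYYBYYYY
YYYYYYYYR
YYYYYYYYY
YYYYYYYYY
YYYYYKKKK
After op 2 paint(3,5,G):
YYYYYYYYY
YYYYBYRYY
YYYYBYYYY
YYYYBGYYY
YYYYBYYYY
YYYYYYYYR
YYYYYYYYY
YYYYYYYYY
YYYYYKKKK
After op 3 paint(5,6,K):
YYYYYYYYY
YYYYBYRYY
YYYYBYYYY
YYYYBGYYY
YYYYBYYYY
YYYYYYKYR
YYYYYYYYY
YYYYYYYYY
YYYYYKKKK
After op 4 paint(3,6,G):
YYYYYYYYY
YYYYBYRYY
YYYYBYYYY
YYYYBGGYY
YYYYBYYYY
YYYYYYKYR
YYYYYYYYY
YYYYYYYYY
YYYYYKKKK
After op 5 fill(0,3,B) [68 cells changed]:
BBBBBBBBB
BBBBBBRBB
BBBBBBBBB
BBBBBGGBB
BBBBBBBBB
BBBBBBKBR
BBBBBBBBB
BBBBBBBBB
BBBBBKKKK
After op 6 paint(6,7,B):
BBBBBBBBB
BBBBBBRBB
BBBBBBBBB
BBBBBGGBB
BBBBBBBBB
BBBBBBKBR
BBBBBBBBB
BBBBBBBBB
BBBBBKKKK
After op 7 paint(7,8,W):
BBBBBBBBB
BBBBBBRBB
BBBBBBBBB
BBBBBGGBB
BBBBBBBBB
BBBBBBKBR
BBBBBBBBB
BBBBBBBBW
BBBBBKKKK

Answer: BBBBBBBBB
BBBBBBRBB
BBBBBBBBB
BBBBBGGBB
BBBBBBBBB
BBBBBBKBR
BBBBBBBBB
BBBBBBBBW
BBBBBKKKK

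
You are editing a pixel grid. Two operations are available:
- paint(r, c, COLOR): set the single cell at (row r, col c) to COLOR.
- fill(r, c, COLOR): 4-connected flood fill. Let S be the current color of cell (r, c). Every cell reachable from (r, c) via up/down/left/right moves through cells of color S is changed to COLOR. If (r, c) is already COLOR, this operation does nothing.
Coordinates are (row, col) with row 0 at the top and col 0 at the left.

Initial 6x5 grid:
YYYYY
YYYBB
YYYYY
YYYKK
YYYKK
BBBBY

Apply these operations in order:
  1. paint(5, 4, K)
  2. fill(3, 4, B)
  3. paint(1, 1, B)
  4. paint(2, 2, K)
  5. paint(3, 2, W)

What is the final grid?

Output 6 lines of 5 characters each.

Answer: YYYYY
YBYBB
YYKYY
YYWBB
YYYBB
BBBBB

Derivation:
After op 1 paint(5,4,K):
YYYYY
YYYBB
YYYYY
YYYKK
YYYKK
BBBBK
After op 2 fill(3,4,B) [5 cells changed]:
YYYYY
YYYBB
YYYYY
YYYBB
YYYBB
BBBBB
After op 3 paint(1,1,B):
YYYYY
YBYBB
YYYYY
YYYBB
YYYBB
BBBBB
After op 4 paint(2,2,K):
YYYYY
YBYBB
YYKYY
YYYBB
YYYBB
BBBBB
After op 5 paint(3,2,W):
YYYYY
YBYBB
YYKYY
YYWBB
YYYBB
BBBBB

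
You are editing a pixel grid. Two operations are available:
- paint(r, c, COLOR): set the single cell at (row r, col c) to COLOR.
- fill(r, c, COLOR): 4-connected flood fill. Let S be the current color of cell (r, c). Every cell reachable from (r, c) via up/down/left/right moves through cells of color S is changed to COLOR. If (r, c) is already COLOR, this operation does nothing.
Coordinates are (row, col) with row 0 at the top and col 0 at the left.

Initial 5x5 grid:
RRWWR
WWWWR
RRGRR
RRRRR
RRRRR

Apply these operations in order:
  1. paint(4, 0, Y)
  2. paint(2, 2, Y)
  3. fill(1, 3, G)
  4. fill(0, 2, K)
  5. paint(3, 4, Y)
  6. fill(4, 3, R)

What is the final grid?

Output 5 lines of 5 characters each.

After op 1 paint(4,0,Y):
RRWWR
WWWWR
RRGRR
RRRRR
YRRRR
After op 2 paint(2,2,Y):
RRWWR
WWWWR
RRYRR
RRRRR
YRRRR
After op 3 fill(1,3,G) [6 cells changed]:
RRGGR
GGGGR
RRYRR
RRRRR
YRRRR
After op 4 fill(0,2,K) [6 cells changed]:
RRKKR
KKKKR
RRYRR
RRRRR
YRRRR
After op 5 paint(3,4,Y):
RRKKR
KKKKR
RRYRR
RRRRY
YRRRR
After op 6 fill(4,3,R) [0 cells changed]:
RRKKR
KKKKR
RRYRR
RRRRY
YRRRR

Answer: RRKKR
KKKKR
RRYRR
RRRRY
YRRRR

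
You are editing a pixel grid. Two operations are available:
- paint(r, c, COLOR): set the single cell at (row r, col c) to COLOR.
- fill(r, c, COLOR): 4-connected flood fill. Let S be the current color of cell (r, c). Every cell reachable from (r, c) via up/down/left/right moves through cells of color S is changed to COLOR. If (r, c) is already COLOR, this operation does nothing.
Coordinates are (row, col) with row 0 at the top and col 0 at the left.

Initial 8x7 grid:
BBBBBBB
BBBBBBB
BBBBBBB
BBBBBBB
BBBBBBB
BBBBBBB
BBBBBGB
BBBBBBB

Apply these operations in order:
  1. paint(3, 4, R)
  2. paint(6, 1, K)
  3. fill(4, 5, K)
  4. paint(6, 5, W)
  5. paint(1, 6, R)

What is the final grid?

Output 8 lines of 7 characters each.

After op 1 paint(3,4,R):
BBBBBBB
BBBBBBB
BBBBBBB
BBBBRBB
BBBBBBB
BBBBBBB
BBBBBGB
BBBBBBB
After op 2 paint(6,1,K):
BBBBBBB
BBBBBBB
BBBBBBB
BBBBRBB
BBBBBBB
BBBBBBB
BKBBBGB
BBBBBBB
After op 3 fill(4,5,K) [53 cells changed]:
KKKKKKK
KKKKKKK
KKKKKKK
KKKKRKK
KKKKKKK
KKKKKKK
KKKKKGK
KKKKKKK
After op 4 paint(6,5,W):
KKKKKKK
KKKKKKK
KKKKKKK
KKKKRKK
KKKKKKK
KKKKKKK
KKKKKWK
KKKKKKK
After op 5 paint(1,6,R):
KKKKKKK
KKKKKKR
KKKKKKK
KKKKRKK
KKKKKKK
KKKKKKK
KKKKKWK
KKKKKKK

Answer: KKKKKKK
KKKKKKR
KKKKKKK
KKKKRKK
KKKKKKK
KKKKKKK
KKKKKWK
KKKKKKK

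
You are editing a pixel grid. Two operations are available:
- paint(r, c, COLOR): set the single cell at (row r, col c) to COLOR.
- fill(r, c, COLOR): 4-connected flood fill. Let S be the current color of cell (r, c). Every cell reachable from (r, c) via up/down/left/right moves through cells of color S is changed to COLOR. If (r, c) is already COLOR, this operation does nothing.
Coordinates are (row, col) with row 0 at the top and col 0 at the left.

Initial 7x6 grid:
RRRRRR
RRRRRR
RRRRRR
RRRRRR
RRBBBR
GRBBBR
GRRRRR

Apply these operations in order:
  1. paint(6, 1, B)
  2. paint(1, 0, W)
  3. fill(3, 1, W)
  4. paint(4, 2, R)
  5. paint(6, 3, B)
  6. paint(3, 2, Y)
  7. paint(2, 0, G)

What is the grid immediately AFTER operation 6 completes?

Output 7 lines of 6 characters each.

Answer: WWWWWW
WWWWWW
WWWWWW
WWYWWW
WWRBBW
GWBBBW
GBWBWW

Derivation:
After op 1 paint(6,1,B):
RRRRRR
RRRRRR
RRRRRR
RRRRRR
RRBBBR
GRBBBR
GBRRRR
After op 2 paint(1,0,W):
RRRRRR
WRRRRR
RRRRRR
RRRRRR
RRBBBR
GRBBBR
GBRRRR
After op 3 fill(3,1,W) [32 cells changed]:
WWWWWW
WWWWWW
WWWWWW
WWWWWW
WWBBBW
GWBBBW
GBWWWW
After op 4 paint(4,2,R):
WWWWWW
WWWWWW
WWWWWW
WWWWWW
WWRBBW
GWBBBW
GBWWWW
After op 5 paint(6,3,B):
WWWWWW
WWWWWW
WWWWWW
WWWWWW
WWRBBW
GWBBBW
GBWBWW
After op 6 paint(3,2,Y):
WWWWWW
WWWWWW
WWWWWW
WWYWWW
WWRBBW
GWBBBW
GBWBWW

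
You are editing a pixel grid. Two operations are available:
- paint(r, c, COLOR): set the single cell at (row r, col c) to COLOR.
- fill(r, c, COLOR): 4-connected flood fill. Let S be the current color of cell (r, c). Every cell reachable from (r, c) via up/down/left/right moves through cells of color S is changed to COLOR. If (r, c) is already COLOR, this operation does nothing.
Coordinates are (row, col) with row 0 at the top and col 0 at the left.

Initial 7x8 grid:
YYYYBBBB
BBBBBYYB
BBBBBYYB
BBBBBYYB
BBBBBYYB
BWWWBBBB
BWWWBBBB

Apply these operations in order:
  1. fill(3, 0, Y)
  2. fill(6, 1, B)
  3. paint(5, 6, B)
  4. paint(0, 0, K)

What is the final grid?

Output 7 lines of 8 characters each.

Answer: KYYYYYYY
YYYYYYYY
YYYYYYYY
YYYYYYYY
YYYYYYYY
YBBBYYBY
YBBBYYYY

Derivation:
After op 1 fill(3,0,Y) [38 cells changed]:
YYYYYYYY
YYYYYYYY
YYYYYYYY
YYYYYYYY
YYYYYYYY
YWWWYYYY
YWWWYYYY
After op 2 fill(6,1,B) [6 cells changed]:
YYYYYYYY
YYYYYYYY
YYYYYYYY
YYYYYYYY
YYYYYYYY
YBBBYYYY
YBBBYYYY
After op 3 paint(5,6,B):
YYYYYYYY
YYYYYYYY
YYYYYYYY
YYYYYYYY
YYYYYYYY
YBBBYYBY
YBBBYYYY
After op 4 paint(0,0,K):
KYYYYYYY
YYYYYYYY
YYYYYYYY
YYYYYYYY
YYYYYYYY
YBBBYYBY
YBBBYYYY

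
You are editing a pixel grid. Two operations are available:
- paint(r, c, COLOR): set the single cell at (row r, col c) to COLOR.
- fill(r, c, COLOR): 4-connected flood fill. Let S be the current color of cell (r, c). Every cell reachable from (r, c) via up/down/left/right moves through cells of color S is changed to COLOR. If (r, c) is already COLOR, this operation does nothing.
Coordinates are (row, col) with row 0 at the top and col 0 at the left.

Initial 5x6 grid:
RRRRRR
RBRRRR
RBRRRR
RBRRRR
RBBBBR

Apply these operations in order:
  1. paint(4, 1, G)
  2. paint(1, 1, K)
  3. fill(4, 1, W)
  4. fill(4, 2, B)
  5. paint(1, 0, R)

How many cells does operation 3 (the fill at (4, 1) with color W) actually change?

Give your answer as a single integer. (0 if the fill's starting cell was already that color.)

Answer: 1

Derivation:
After op 1 paint(4,1,G):
RRRRRR
RBRRRR
RBRRRR
RBRRRR
RGBBBR
After op 2 paint(1,1,K):
RRRRRR
RKRRRR
RBRRRR
RBRRRR
RGBBBR
After op 3 fill(4,1,W) [1 cells changed]:
RRRRRR
RKRRRR
RBRRRR
RBRRRR
RWBBBR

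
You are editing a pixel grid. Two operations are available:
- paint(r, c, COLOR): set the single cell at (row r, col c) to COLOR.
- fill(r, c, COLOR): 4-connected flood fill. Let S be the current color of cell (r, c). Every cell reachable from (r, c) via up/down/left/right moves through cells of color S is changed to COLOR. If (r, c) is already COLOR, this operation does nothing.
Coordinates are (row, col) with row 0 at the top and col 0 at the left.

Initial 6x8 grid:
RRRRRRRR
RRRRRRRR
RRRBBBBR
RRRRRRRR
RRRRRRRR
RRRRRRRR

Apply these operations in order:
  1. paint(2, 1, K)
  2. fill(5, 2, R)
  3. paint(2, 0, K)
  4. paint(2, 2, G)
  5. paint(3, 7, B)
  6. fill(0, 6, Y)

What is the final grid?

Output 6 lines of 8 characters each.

Answer: YYYYYYYY
YYYYYYYY
KKGBBBBY
RRRRRRRB
RRRRRRRR
RRRRRRRR

Derivation:
After op 1 paint(2,1,K):
RRRRRRRR
RRRRRRRR
RKRBBBBR
RRRRRRRR
RRRRRRRR
RRRRRRRR
After op 2 fill(5,2,R) [0 cells changed]:
RRRRRRRR
RRRRRRRR
RKRBBBBR
RRRRRRRR
RRRRRRRR
RRRRRRRR
After op 3 paint(2,0,K):
RRRRRRRR
RRRRRRRR
KKRBBBBR
RRRRRRRR
RRRRRRRR
RRRRRRRR
After op 4 paint(2,2,G):
RRRRRRRR
RRRRRRRR
KKGBBBBR
RRRRRRRR
RRRRRRRR
RRRRRRRR
After op 5 paint(3,7,B):
RRRRRRRR
RRRRRRRR
KKGBBBBR
RRRRRRRB
RRRRRRRR
RRRRRRRR
After op 6 fill(0,6,Y) [17 cells changed]:
YYYYYYYY
YYYYYYYY
KKGBBBBY
RRRRRRRB
RRRRRRRR
RRRRRRRR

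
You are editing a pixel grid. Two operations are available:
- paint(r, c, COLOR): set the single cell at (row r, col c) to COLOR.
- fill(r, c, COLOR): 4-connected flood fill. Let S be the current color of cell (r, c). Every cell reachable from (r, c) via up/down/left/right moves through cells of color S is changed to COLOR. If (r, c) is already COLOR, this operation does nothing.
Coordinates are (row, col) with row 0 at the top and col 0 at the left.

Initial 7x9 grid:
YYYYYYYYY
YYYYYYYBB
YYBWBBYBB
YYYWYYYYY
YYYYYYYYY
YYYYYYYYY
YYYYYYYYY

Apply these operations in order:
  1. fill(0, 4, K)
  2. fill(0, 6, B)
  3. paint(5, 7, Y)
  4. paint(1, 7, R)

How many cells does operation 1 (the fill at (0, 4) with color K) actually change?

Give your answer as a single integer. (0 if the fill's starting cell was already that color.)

Answer: 54

Derivation:
After op 1 fill(0,4,K) [54 cells changed]:
KKKKKKKKK
KKKKKKKBB
KKBWBBKBB
KKKWKKKKK
KKKKKKKKK
KKKKKKKKK
KKKKKKKKK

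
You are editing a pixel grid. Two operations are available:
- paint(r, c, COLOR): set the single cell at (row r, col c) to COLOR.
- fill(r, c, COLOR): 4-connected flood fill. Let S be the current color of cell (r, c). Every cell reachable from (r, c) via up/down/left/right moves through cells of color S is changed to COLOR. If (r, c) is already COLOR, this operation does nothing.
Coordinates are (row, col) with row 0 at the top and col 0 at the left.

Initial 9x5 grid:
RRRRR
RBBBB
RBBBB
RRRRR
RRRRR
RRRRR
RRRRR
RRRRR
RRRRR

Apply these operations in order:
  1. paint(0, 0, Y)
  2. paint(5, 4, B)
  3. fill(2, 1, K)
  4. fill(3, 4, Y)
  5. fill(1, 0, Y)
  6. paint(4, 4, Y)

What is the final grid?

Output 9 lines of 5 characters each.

Answer: YRRRR
YKKKK
YKKKK
YYYYY
YYYYY
YYYYB
YYYYY
YYYYY
YYYYY

Derivation:
After op 1 paint(0,0,Y):
YRRRR
RBBBB
RBBBB
RRRRR
RRRRR
RRRRR
RRRRR
RRRRR
RRRRR
After op 2 paint(5,4,B):
YRRRR
RBBBB
RBBBB
RRRRR
RRRRR
RRRRB
RRRRR
RRRRR
RRRRR
After op 3 fill(2,1,K) [8 cells changed]:
YRRRR
RKKKK
RKKKK
RRRRR
RRRRR
RRRRB
RRRRR
RRRRR
RRRRR
After op 4 fill(3,4,Y) [31 cells changed]:
YRRRR
YKKKK
YKKKK
YYYYY
YYYYY
YYYYB
YYYYY
YYYYY
YYYYY
After op 5 fill(1,0,Y) [0 cells changed]:
YRRRR
YKKKK
YKKKK
YYYYY
YYYYY
YYYYB
YYYYY
YYYYY
YYYYY
After op 6 paint(4,4,Y):
YRRRR
YKKKK
YKKKK
YYYYY
YYYYY
YYYYB
YYYYY
YYYYY
YYYYY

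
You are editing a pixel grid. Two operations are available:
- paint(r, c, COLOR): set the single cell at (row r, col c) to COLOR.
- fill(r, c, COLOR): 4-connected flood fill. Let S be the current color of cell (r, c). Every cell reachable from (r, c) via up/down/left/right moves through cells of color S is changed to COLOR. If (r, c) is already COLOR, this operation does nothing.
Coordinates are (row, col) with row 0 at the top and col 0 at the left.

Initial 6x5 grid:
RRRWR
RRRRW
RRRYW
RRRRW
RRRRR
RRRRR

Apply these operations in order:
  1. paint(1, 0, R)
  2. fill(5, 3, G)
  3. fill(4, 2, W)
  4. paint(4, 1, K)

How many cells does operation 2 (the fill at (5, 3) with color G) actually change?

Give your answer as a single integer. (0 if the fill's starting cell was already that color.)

After op 1 paint(1,0,R):
RRRWR
RRRRW
RRRYW
RRRRW
RRRRR
RRRRR
After op 2 fill(5,3,G) [24 cells changed]:
GGGWR
GGGGW
GGGYW
GGGGW
GGGGG
GGGGG

Answer: 24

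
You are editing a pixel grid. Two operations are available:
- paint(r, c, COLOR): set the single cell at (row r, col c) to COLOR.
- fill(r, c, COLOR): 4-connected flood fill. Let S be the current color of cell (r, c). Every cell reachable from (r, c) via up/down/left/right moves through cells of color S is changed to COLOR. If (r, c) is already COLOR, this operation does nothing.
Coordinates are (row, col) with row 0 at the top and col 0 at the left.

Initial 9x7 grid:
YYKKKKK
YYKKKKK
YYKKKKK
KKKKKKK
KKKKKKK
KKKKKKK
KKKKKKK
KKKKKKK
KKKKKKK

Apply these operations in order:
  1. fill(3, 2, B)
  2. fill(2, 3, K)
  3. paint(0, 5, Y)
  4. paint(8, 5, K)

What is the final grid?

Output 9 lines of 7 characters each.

Answer: YYKKKYK
YYKKKKK
YYKKKKK
KKKKKKK
KKKKKKK
KKKKKKK
KKKKKKK
KKKKKKK
KKKKKKK

Derivation:
After op 1 fill(3,2,B) [57 cells changed]:
YYBBBBB
YYBBBBB
YYBBBBB
BBBBBBB
BBBBBBB
BBBBBBB
BBBBBBB
BBBBBBB
BBBBBBB
After op 2 fill(2,3,K) [57 cells changed]:
YYKKKKK
YYKKKKK
YYKKKKK
KKKKKKK
KKKKKKK
KKKKKKK
KKKKKKK
KKKKKKK
KKKKKKK
After op 3 paint(0,5,Y):
YYKKKYK
YYKKKKK
YYKKKKK
KKKKKKK
KKKKKKK
KKKKKKK
KKKKKKK
KKKKKKK
KKKKKKK
After op 4 paint(8,5,K):
YYKKKYK
YYKKKKK
YYKKKKK
KKKKKKK
KKKKKKK
KKKKKKK
KKKKKKK
KKKKKKK
KKKKKKK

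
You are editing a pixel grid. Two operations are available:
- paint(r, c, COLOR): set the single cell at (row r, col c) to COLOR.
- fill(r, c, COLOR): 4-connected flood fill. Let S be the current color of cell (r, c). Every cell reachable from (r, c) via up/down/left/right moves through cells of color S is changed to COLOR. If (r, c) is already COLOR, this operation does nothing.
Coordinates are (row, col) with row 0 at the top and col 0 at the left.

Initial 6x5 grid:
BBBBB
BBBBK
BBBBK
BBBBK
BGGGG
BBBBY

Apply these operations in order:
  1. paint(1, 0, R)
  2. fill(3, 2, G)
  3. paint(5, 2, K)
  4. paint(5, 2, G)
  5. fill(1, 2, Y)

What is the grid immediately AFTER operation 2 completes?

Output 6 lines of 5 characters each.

Answer: GGGGG
RGGGK
GGGGK
GGGGK
GGGGG
GGGGY

Derivation:
After op 1 paint(1,0,R):
BBBBB
RBBBK
BBBBK
BBBBK
BGGGG
BBBBY
After op 2 fill(3,2,G) [21 cells changed]:
GGGGG
RGGGK
GGGGK
GGGGK
GGGGG
GGGGY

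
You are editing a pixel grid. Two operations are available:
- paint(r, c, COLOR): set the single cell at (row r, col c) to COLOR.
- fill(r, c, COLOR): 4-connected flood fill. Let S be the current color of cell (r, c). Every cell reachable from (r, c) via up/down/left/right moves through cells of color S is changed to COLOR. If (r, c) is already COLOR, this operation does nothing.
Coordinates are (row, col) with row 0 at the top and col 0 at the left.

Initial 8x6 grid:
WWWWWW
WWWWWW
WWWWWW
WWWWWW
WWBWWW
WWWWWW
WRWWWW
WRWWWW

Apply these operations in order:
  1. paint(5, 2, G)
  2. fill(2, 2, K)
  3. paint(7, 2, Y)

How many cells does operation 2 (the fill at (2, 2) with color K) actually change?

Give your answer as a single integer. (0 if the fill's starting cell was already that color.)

Answer: 44

Derivation:
After op 1 paint(5,2,G):
WWWWWW
WWWWWW
WWWWWW
WWWWWW
WWBWWW
WWGWWW
WRWWWW
WRWWWW
After op 2 fill(2,2,K) [44 cells changed]:
KKKKKK
KKKKKK
KKKKKK
KKKKKK
KKBKKK
KKGKKK
KRKKKK
KRKKKK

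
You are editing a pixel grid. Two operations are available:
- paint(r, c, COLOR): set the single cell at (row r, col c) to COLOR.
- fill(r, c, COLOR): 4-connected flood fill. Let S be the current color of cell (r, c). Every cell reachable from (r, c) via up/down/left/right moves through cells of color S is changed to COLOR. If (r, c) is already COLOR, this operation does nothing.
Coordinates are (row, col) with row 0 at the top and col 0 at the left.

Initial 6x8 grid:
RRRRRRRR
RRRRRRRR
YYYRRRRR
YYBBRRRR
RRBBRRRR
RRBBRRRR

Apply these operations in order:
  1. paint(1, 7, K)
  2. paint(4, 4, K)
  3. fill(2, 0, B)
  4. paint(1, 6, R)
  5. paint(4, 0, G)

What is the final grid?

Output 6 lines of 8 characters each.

Answer: RRRRRRRR
RRRRRRRK
BBBRRRRR
BBBBRRRR
GRBBKRRR
RRBBRRRR

Derivation:
After op 1 paint(1,7,K):
RRRRRRRR
RRRRRRRK
YYYRRRRR
YYBBRRRR
RRBBRRRR
RRBBRRRR
After op 2 paint(4,4,K):
RRRRRRRR
RRRRRRRK
YYYRRRRR
YYBBRRRR
RRBBKRRR
RRBBRRRR
After op 3 fill(2,0,B) [5 cells changed]:
RRRRRRRR
RRRRRRRK
BBBRRRRR
BBBBRRRR
RRBBKRRR
RRBBRRRR
After op 4 paint(1,6,R):
RRRRRRRR
RRRRRRRK
BBBRRRRR
BBBBRRRR
RRBBKRRR
RRBBRRRR
After op 5 paint(4,0,G):
RRRRRRRR
RRRRRRRK
BBBRRRRR
BBBBRRRR
GRBBKRRR
RRBBRRRR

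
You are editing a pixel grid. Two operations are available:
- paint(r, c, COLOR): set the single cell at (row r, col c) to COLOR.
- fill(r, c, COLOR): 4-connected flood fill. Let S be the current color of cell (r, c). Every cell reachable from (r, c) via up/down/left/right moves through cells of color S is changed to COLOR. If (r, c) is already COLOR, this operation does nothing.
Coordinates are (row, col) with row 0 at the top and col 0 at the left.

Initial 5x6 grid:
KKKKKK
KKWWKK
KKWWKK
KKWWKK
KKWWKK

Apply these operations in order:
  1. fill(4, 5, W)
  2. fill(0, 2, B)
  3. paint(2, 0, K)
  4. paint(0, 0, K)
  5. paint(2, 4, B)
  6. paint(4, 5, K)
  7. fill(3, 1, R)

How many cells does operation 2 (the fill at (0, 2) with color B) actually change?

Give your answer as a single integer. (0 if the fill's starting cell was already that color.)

Answer: 30

Derivation:
After op 1 fill(4,5,W) [22 cells changed]:
WWWWWW
WWWWWW
WWWWWW
WWWWWW
WWWWWW
After op 2 fill(0,2,B) [30 cells changed]:
BBBBBB
BBBBBB
BBBBBB
BBBBBB
BBBBBB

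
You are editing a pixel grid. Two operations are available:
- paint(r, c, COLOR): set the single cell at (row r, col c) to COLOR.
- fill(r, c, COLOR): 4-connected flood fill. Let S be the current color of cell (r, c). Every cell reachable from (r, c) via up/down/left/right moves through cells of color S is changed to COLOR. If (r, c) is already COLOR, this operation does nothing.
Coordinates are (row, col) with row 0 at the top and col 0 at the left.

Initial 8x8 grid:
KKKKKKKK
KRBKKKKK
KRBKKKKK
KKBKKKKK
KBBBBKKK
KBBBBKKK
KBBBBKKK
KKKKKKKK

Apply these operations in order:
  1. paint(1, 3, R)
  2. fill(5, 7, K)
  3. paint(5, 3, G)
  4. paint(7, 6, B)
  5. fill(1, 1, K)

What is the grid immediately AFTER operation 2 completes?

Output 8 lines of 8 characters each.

After op 1 paint(1,3,R):
KKKKKKKK
KRBRKKKK
KRBKKKKK
KKBKKKKK
KBBBBKKK
KBBBBKKK
KBBBBKKK
KKKKKKKK
After op 2 fill(5,7,K) [0 cells changed]:
KKKKKKKK
KRBRKKKK
KRBKKKKK
KKBKKKKK
KBBBBKKK
KBBBBKKK
KBBBBKKK
KKKKKKKK

Answer: KKKKKKKK
KRBRKKKK
KRBKKKKK
KKBKKKKK
KBBBBKKK
KBBBBKKK
KBBBBKKK
KKKKKKKK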